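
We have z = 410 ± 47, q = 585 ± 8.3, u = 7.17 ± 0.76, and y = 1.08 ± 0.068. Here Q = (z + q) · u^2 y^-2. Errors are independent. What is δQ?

Let w = z + q = 995. δw = √(δz² + δq²) = √(2210 + 68.9) = 47.7, so δw/w = 0.0480.
Q is then a monomial in w, u, y:
δQ/Q = √((δw/w)² + (2·δu/u)² + (-2·δy/y)²) = √(0.00230 + 0.0449 + 0.0159) = 0.251
Q = 43900, so δQ = 0.251 × 43900 = 11000.

11000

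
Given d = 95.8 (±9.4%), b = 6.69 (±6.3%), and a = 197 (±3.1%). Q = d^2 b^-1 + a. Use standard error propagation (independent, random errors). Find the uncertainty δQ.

Let p = d^2·b^-1 = 1370. δp/p = √((2·δd/d)² + (-1·δb/b)²) = √(0.0353 + 0.00397) = 0.198, so δp = 272.
Q = p + a: δQ = √(δp² + δa²) = √(74000 + 37.3) = 272

272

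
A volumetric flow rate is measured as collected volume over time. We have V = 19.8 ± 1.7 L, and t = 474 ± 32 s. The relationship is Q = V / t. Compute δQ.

0.00456 L/s

Products/powers → add relative errors in quadrature, weighted by exponent:
  (1·δV/V)² = (1×0.0859)² = 0.00737;  (-1·δt/t)² = (-1×0.0675)² = 0.00456
δQ/Q = √(0.0119) = 0.109
Q = 0.0418 L/s, so δQ = 0.109 × 0.0418 = 0.00456 L/s.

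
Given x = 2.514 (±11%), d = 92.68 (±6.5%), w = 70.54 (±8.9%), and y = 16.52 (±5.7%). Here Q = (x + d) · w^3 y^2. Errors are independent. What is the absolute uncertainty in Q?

Let u = x + d = 95.19. δu = √(δx² + δd²) = √(0.0765 + 36.3) = 6.03, so δu/u = 0.0634.
Q is then a monomial in u, w, y:
δQ/Q = √((δu/u)² + (3·δw/w)² + (2·δy/y)²) = √(0.00401 + 0.0713 + 0.0130) = 0.297
Q = 9.119e+09, so δQ = 0.297 × 9.119e+09 = 2.71e+09.

2.71e+09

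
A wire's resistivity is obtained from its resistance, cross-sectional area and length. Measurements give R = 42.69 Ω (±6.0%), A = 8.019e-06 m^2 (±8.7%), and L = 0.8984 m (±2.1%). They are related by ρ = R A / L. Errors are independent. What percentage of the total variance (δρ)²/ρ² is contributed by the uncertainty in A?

65.2%

(δρ/ρ)² = (1·δR/R)² + (1·δA/A)² + (-1·δL/L)²
  R term: (1×0.0600)² = 0.00360
  A term: (1×0.0870)² = 0.00757
  L term: (-1×0.0210)² = 0.000441
Total = 0.0116. Share from A = 0.00757/0.0116 = 0.652.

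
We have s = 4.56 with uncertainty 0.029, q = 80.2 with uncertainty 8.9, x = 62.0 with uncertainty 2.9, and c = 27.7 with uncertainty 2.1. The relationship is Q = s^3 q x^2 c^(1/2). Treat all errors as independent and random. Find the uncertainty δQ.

2.33e+07

Each factor contributes (exponent × relative error)² to (δQ/Q)²:
  (3·δs/s)² = (3×0.00636)² = 0.000364;  (1·δq/q)² = (1×0.111)² = 0.0123;  (2·δx/x)² = (2×0.0468)² = 0.00875;  (½·δc/c)² = (0.5×0.0758)² = 0.00144
δQ/Q = √(0.0229) = 0.151
Q = 1.54e+08, so δQ = 0.151 × 1.54e+08 = 2.33e+07.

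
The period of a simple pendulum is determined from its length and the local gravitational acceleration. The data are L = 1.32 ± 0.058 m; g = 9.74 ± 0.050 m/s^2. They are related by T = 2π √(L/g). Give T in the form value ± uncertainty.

2.31 ± 0.0512 s

Each factor contributes (exponent × relative error)² to (δT/T)²:
  (½·δL/L)² = (0.5×0.0439)² = 0.000483;  (−½·δg/g)² = (-0.5×0.00513)² = 6.59e-06
δT/T = √(0.000489) = 0.0221
T = 2.31 s, so δT = 0.0221 × 2.31 = 0.0512 s.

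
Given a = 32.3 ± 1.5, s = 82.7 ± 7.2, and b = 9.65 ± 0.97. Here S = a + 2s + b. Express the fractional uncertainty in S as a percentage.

S is a linear combination, so absolute uncertainties add in quadrature:
  (δa)² = 2.25;  (2·δs)² = 207;  (δb)² = 0.941
δS = √(211) = 14.5
S = 207, so δS/S = 14.5/207 = 0.0700.

7.00%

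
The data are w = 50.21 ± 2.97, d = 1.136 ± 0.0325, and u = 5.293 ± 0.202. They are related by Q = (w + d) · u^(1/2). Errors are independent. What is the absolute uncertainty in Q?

7.20

Let h = w + d = 51.35. δh = √(δw² + δd²) = √(8.82 + 0.00106) = 2.97, so δh/h = 0.0578.
Q is then a monomial in h, u:
δQ/Q = √((δh/h)² + (½·δu/u)²) = √(0.00335 + 0.000364) = 0.0609
Q = 118.1, so δQ = 0.0609 × 118.1 = 7.20.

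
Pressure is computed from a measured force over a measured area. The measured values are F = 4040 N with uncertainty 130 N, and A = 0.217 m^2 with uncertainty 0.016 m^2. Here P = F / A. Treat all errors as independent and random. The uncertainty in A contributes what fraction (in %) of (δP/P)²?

84.0%

(δP/P)² = (1·δF/F)² + (-1·δA/A)²
  F term: (1×0.0322)² = 0.00104
  A term: (-1×0.0737)² = 0.00544
Total = 0.00647. Share from A = 0.00544/0.00647 = 0.840.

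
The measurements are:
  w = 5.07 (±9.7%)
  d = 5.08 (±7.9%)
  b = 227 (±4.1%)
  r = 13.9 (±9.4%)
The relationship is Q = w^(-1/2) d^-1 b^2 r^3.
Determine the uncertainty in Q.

Each factor contributes (exponent × relative error)² to (δQ/Q)²:
  (−½·δw/w)² = (-0.5×0.0970)² = 0.00235;  (-1·δd/d)² = (-1×0.0790)² = 0.00624;  (2·δb/b)² = (2×0.0410)² = 0.00672;  (3·δr/r)² = (3×0.0940)² = 0.0795
δQ/Q = √(0.0948) = 0.308
Q = 1.21e+07, so δQ = 0.308 × 1.21e+07 = 3.73e+06.

3.73e+06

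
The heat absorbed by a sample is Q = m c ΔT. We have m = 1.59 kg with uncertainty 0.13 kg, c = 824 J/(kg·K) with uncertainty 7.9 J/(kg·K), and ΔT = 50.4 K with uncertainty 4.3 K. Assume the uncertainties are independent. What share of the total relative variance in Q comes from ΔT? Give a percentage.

51.8%

(δQ/Q)² = (1·δm/m)² + (1·δc/c)² + (1·δΔT/ΔT)²
  m term: (1×0.0818)² = 0.00668
  c term: (1×0.00959)² = 9.19e-05
  ΔT term: (1×0.0853)² = 0.00728
Total = 0.0141. Share from ΔT = 0.00728/0.0141 = 0.518.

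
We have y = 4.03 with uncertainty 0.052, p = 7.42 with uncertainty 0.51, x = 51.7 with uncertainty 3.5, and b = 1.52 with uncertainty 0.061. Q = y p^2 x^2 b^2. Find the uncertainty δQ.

Relative error in a monomial: (δQ/Q)² = Σ (nᵢ · δxᵢ/xᵢ)².
  (1·δy/y)² = (1×0.0129)² = 0.000166;  (2·δp/p)² = (2×0.0687)² = 0.0189;  (2·δx/x)² = (2×0.0677)² = 0.0183;  (2·δb/b)² = (2×0.0401)² = 0.00644
δQ/Q = √(0.0438) = 0.209
Q = 1.37e+06, so δQ = 0.209 × 1.37e+06 = 2.87e+05.

2.87e+05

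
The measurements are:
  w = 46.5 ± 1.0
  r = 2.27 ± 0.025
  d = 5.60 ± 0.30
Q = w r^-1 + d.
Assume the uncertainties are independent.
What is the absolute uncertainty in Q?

0.579

Let p = w·r^-1 = 20.5. δp/p = √((1·δw/w)² + (-1·δr/r)²) = √(0.000462 + 0.000121) = 0.0242, so δp = 0.495.
Q = p + d: δQ = √(δp² + δd²) = √(0.245 + 0.0900) = 0.579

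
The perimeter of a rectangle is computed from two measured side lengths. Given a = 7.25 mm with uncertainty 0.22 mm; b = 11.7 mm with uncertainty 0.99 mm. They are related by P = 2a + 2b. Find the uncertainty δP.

Absolute uncertainties add in quadrature for a linear combination:
  (2·δa)² = 0.194;  (2·δb)² = 3.92
δP = √(4.11) = 2.03 mm

2.03 mm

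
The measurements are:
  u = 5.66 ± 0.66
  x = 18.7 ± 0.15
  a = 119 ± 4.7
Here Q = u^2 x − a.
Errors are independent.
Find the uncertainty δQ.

140

Let p = u^2·x = 599. δp/p = √((2·δu/u)² + (1·δx/x)²) = √(0.0544 + 6.43e-05) = 0.233, so δp = 140.
Q = p − a: δQ = √(δp² + δa²) = √(19500 + 22.1) = 140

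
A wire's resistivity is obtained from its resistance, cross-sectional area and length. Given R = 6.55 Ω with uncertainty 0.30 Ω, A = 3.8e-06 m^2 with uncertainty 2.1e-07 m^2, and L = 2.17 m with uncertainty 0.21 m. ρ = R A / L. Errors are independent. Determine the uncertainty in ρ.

1.38e-06 Ω·m

Since ρ is a product/quotient, work with relative uncertainties:
  (1·δR/R)² = (1×0.0458)² = 0.00210;  (1·δA/A)² = (1×0.0553)² = 0.00305;  (-1·δL/L)² = (-1×0.0968)² = 0.00937
δρ/ρ = √(0.0145) = 0.120
ρ = 1.15e-05 Ω·m, so δρ = 0.120 × 1.15e-05 = 1.38e-06 Ω·m.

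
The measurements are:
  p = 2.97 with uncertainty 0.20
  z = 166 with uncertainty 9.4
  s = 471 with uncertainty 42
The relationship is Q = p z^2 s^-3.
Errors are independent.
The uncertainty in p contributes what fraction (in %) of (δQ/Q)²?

(δQ/Q)² = (1·δp/p)² + (2·δz/z)² + (-3·δs/s)²
  p term: (1×0.0673)² = 0.00453
  z term: (2×0.0566)² = 0.0128
  s term: (-3×0.0892)² = 0.0716
Total = 0.0889. Share from p = 0.00453/0.0889 = 0.0510.

5.10%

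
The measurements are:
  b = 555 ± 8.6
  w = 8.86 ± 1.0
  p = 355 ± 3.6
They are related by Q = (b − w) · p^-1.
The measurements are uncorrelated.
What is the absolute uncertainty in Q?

Let u = b − w = 546. δu = √(δb² + δw²) = √(74.0 + 1.00) = 8.66, so δu/u = 0.0159.
Q is then a monomial in u, p:
δQ/Q = √((δu/u)² + (-1·δp/p)²) = √(0.000251 + 0.000103) = 0.0188
Q = 1.54, so δQ = 0.0188 × 1.54 = 0.0290.

0.0290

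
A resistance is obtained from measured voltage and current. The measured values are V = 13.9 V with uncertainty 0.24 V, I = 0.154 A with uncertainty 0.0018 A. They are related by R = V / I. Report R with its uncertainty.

Since R is a product/quotient, work with relative uncertainties:
  (1·δV/V)² = (1×0.0173)² = 0.000298;  (-1·δI/I)² = (-1×0.0117)² = 0.000137
δR/R = √(0.000435) = 0.0209
R = 90.3 Ω, so δR = 0.0209 × 90.3 = 1.88 Ω.

90.3 ± 1.88 Ω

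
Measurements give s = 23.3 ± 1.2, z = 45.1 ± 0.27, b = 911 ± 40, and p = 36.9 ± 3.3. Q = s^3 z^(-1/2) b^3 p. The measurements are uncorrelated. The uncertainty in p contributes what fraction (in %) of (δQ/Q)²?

16.2%

(δQ/Q)² = (3·δs/s)² + (−½·δz/z)² + (3·δb/b)² + (1·δp/p)²
  s term: (3×0.0515)² = 0.0239
  z term: (-0.5×0.00599)² = 8.96e-06
  b term: (3×0.0439)² = 0.0174
  p term: (1×0.0894)² = 0.00800
Total = 0.0492. Share from p = 0.00800/0.0492 = 0.162.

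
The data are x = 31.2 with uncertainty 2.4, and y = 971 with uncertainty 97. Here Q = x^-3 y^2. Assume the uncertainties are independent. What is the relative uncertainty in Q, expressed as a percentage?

Products/powers → add relative errors in quadrature, weighted by exponent:
  (-3·δx/x)² = (-3×0.0769)² = 0.0533;  (2·δy/y)² = (2×0.0999)² = 0.0399
δQ/Q = √(0.0932) = 0.305

30.5%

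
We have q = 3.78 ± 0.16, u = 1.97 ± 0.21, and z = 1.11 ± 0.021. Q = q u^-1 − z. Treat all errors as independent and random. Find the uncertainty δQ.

0.221

Let p = q·u^-1 = 1.92. δp/p = √((1·δq/q)² + (-1·δu/u)²) = √(0.00179 + 0.0114) = 0.115, so δp = 0.220.
Q = p − z: δQ = √(δp² + δz²) = √(0.0484 + 0.000441) = 0.221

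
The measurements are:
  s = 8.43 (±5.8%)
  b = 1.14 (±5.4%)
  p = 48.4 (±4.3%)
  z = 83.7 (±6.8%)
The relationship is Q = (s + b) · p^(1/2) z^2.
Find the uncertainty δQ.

68600

Let u = s + b = 9.57. δu = √(δs² + δb²) = √(0.239 + 0.00379) = 0.493, so δu/u = 0.0515.
Q is then a monomial in u, p, z:
δQ/Q = √((δu/u)² + (½·δp/p)² + (2·δz/z)²) = √(0.00265 + 0.000462 + 0.0185) = 0.147
Q = 4.66e+05, so δQ = 0.147 × 4.66e+05 = 68600.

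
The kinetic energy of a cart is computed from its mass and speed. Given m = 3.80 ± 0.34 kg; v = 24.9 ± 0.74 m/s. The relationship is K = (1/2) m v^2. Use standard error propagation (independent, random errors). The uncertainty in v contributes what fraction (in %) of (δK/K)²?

30.6%

(δK/K)² = (1·δm/m)² + (2·δv/v)²
  m term: (1×0.0895)² = 0.00801
  v term: (2×0.0297)² = 0.00353
Total = 0.0115. Share from v = 0.00353/0.0115 = 0.306.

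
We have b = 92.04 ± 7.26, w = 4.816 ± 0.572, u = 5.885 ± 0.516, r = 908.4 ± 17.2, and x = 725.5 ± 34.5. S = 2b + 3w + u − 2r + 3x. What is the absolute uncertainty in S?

110

Each term contributes (cᵢ δxᵢ)² to (δS)²:
  (2·δb)² = 211;  (3·δw)² = 2.94;  (δu)² = 0.266;  (2·δr)² = 1180;  (3·δx)² = 10700
δS = √(12100) = 110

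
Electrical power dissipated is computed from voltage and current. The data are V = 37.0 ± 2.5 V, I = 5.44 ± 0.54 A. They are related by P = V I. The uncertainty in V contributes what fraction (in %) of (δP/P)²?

31.7%

(δP/P)² = (1·δV/V)² + (1·δI/I)²
  V term: (1×0.0676)² = 0.00457
  I term: (1×0.0993)² = 0.00985
Total = 0.0144. Share from V = 0.00457/0.0144 = 0.317.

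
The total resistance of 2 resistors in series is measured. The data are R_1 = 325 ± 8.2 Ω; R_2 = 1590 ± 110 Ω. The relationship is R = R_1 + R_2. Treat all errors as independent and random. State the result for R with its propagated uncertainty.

1920 ± 110 Ω

Each term contributes (cᵢ δxᵢ)² to (δR)²:
  (δR_1)² = 67.2;  (δR_2)² = 12100
δR = √(12200) = 110 Ω
R = 1920 Ω.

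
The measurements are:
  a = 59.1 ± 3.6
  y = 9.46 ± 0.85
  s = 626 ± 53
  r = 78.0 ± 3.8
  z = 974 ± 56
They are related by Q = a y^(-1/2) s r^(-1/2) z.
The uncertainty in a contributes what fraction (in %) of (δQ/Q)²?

22.1%

(δQ/Q)² = (1·δa/a)² + (−½·δy/y)² + (1·δs/s)² + (−½·δr/r)² + (1·δz/z)²
  a term: (1×0.0609)² = 0.00371
  y term: (-0.5×0.0899)² = 0.00202
  s term: (1×0.0847)² = 0.00717
  r term: (-0.5×0.0487)² = 0.000593
  z term: (1×0.0575)² = 0.00331
Total = 0.0168. Share from a = 0.00371/0.0168 = 0.221.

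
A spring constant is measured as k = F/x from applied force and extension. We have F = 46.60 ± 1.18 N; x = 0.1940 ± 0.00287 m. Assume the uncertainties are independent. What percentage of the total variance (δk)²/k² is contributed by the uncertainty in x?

25.4%

(δk/k)² = (1·δF/F)² + (-1·δx/x)²
  F term: (1×0.0253)² = 0.000641
  x term: (-1×0.0148)² = 0.000219
Total = 0.000860. Share from x = 0.000219/0.000860 = 0.254.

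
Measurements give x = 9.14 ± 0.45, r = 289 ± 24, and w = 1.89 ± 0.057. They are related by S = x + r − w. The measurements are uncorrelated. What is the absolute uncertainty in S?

24.0

S is a linear combination, so absolute uncertainties add in quadrature:
  (δx)² = 0.203;  (δr)² = 576;  (δw)² = 0.00325
δS = √(576) = 24.0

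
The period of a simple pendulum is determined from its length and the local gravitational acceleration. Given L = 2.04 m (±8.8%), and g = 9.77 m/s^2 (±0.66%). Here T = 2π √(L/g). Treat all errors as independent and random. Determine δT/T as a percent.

Relative error in a monomial: (δT/T)² = Σ (nᵢ · δxᵢ/xᵢ)².
  (½·δL/L)² = (0.5×0.0880)² = 0.00194;  (−½·δg/g)² = (-0.5×0.00660)² = 1.09e-05
δT/T = √(0.00195) = 0.0441

4.41%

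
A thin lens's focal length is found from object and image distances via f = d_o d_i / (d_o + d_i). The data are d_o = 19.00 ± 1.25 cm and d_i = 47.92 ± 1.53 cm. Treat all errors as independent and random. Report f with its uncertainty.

13.61 ± 0.653 cm

∂f/∂d_o = (d_i/(d_o+d_i))² = 0.513;  ∂f/∂d_i = (d_o/(d_o+d_i))² = 0.0806
δf = √((∂f/∂d_o · δd_o)² + (∂f/∂d_i · δd_i)²) = √(0.411 + 0.0152) = 0.653 cm
f = 13.61 cm.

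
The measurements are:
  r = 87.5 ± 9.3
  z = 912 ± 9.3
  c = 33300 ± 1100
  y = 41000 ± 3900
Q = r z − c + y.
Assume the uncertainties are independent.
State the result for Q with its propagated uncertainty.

Let p = r·z = 79800. δp/p = √((1·δr/r)² + (1·δz/z)²) = √(0.0113 + 0.000104) = 0.107, so δp = 8520.
Q = p − c + y: δQ = √(δp² + δc² + δy²) = √(7.26e+07 + 1.21e+06 + 1.52e+07) = 9440
Q = 87500.

87500 ± 9440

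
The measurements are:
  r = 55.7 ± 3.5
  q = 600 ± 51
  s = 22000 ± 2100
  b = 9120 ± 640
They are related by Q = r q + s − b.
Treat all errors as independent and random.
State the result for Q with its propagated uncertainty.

Let p = r·q = 33400. δp/p = √((1·δr/r)² + (1·δq/q)²) = √(0.00395 + 0.00723) = 0.106, so δp = 3530.
Q = p + s − b: δQ = √(δp² + δs² + δb²) = √(1.25e+07 + 4.41e+06 + 4.1e+05) = 4160
Q = 46300.

46300 ± 4160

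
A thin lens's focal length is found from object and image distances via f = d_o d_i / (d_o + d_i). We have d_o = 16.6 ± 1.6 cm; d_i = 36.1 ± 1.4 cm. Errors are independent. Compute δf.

0.764 cm

∂f/∂d_o = (d_i/(d_o+d_i))² = 0.469;  ∂f/∂d_i = (d_o/(d_o+d_i))² = 0.0992
δf = √((∂f/∂d_o · δd_o)² + (∂f/∂d_i · δd_i)²) = √(0.564 + 0.0193) = 0.764 cm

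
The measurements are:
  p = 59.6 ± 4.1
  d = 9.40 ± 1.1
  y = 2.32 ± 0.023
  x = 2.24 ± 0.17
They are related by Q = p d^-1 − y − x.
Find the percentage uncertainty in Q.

49.3%

Let w = p·d^-1 = 6.34. δw/w = √((1·δp/p)² + (-1·δd/d)²) = √(0.00473 + 0.0137) = 0.136, so δw = 0.861.
Q = w − y − x: δQ = √(δw² + δy² + δx²) = √(0.741 + 0.000529 + 0.0289) = 0.878
Q = 1.78, so δQ/Q = 0.878/1.78 = 0.493.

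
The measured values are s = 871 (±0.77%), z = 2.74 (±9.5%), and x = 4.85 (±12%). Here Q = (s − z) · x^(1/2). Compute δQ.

Let u = s − z = 868. δu = √(δs² + δz²) = √(45.0 + 0.0678) = 6.71, so δu/u = 0.00773.
Q is then a monomial in u, x:
δQ/Q = √((δu/u)² + (½·δx/x)²) = √(5.98e-05 + 0.00360) = 0.0605
Q = 1910, so δQ = 0.0605 × 1910 = 116.

116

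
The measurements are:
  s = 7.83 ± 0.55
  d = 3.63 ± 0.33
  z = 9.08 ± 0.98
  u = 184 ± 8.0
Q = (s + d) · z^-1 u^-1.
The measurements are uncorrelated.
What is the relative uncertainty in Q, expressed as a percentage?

Let w = s + d = 11.5. δw = √(δs² + δd²) = √(0.303 + 0.109) = 0.641, so δw/w = 0.0560.
Q is then a monomial in w, z, u:
δQ/Q = √((δw/w)² + (-1·δz/z)² + (-1·δu/u)²) = √(0.00313 + 0.0116 + 0.00189) = 0.129

12.9%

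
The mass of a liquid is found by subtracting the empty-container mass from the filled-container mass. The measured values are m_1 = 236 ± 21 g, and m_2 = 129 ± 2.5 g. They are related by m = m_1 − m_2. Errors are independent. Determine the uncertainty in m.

For a sum/difference, combine absolute errors in quadrature:
  (δm_1)² = 441;  (δm_2)² = 6.25
δm = √(447) = 21.1 g

21.1 g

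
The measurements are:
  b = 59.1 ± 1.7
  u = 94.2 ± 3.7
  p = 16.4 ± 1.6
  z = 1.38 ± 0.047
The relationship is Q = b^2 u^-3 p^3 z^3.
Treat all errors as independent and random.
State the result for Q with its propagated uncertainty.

48.4 ± 16.3

Q is a product of powers, so relative uncertainties combine in quadrature:
  (2·δb/b)² = (2×0.0288)² = 0.00331;  (-3·δu/u)² = (-3×0.0393)² = 0.0139;  (3·δp/p)² = (3×0.0976)² = 0.0857;  (3·δz/z)² = (3×0.0341)² = 0.0104
δQ/Q = √(0.113) = 0.337
Q = 48.4, so δQ = 0.337 × 48.4 = 16.3.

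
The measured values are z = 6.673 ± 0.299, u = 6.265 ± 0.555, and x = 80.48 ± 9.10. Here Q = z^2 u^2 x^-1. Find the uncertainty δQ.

4.96

Q is a product of powers, so relative uncertainties combine in quadrature:
  (2·δz/z)² = (2×0.0448)² = 0.00803;  (2·δu/u)² = (2×0.0886)² = 0.0314;  (-1·δx/x)² = (-1×0.113)² = 0.0128
δQ/Q = √(0.0522) = 0.228
Q = 21.72, so δQ = 0.228 × 21.72 = 4.96.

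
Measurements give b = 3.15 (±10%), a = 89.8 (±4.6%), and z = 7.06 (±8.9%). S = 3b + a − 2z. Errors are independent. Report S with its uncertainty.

85.1 ± 4.42

Absolute uncertainties add in quadrature for a linear combination:
  (3·δb)² = 0.893;  (δa)² = 17.1;  (2·δz)² = 1.58
δS = √(19.5) = 4.42
S = 85.1.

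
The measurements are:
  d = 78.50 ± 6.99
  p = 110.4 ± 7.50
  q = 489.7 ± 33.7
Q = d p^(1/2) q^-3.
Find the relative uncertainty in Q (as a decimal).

Each factor contributes (exponent × relative error)² to (δQ/Q)²:
  (1·δd/d)² = (1×0.0890)² = 0.00793;  (½·δp/p)² = (0.5×0.0679)² = 0.00115;  (-3·δq/q)² = (-3×0.0688)² = 0.0426
δQ/Q = √(0.0517) = 0.227

0.227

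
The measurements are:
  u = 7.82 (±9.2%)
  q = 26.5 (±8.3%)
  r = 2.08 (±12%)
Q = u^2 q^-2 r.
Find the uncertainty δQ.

Products/powers → add relative errors in quadrature, weighted by exponent:
  (2·δu/u)² = (2×0.0920)² = 0.0339;  (-2·δq/q)² = (-2×0.0830)² = 0.0276;  (1·δr/r)² = (1×0.120)² = 0.0144
δQ/Q = √(0.0758) = 0.275
Q = 0.181, so δQ = 0.275 × 0.181 = 0.0499.

0.0499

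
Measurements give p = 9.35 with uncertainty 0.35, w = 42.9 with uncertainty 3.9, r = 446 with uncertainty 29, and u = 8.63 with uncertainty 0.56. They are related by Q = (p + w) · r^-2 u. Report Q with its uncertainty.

Let h = p + w = 52.2. δh = √(δp² + δw²) = √(0.122 + 15.2) = 3.92, so δh/h = 0.0749.
Q is then a monomial in h, r, u:
δQ/Q = √((δh/h)² + (-2·δr/r)² + (1·δu/u)²) = √(0.00562 + 0.0169 + 0.00421) = 0.164
Q = 0.00227, so δQ = 0.164 × 0.00227 = 0.000371.

0.00227 ± 0.000371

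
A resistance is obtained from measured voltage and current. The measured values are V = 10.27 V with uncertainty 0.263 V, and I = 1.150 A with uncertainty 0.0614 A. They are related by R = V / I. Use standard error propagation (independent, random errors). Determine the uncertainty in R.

0.529 Ω

R is a product of powers, so relative uncertainties combine in quadrature:
  (1·δV/V)² = (1×0.0256)² = 0.000656;  (-1·δI/I)² = (-1×0.0534)² = 0.00285
δR/R = √(0.00351) = 0.0592
R = 8.930 Ω, so δR = 0.0592 × 8.930 = 0.529 Ω.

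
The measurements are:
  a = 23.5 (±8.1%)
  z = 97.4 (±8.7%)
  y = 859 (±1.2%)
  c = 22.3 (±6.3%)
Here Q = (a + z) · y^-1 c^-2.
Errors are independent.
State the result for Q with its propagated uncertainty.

(2.83 ± 0.412) × 10^-4

Let u = a + z = 121. δu = √(δa² + δz²) = √(3.62 + 71.8) = 8.68, so δu/u = 0.0718.
Q is then a monomial in u, y, c:
δQ/Q = √((δu/u)² + (-1·δy/y)² + (-2·δc/c)²) = √(0.00516 + 0.000144 + 0.0159) = 0.146
Q = 0.000283, so δQ = 0.146 × 0.000283 = 4.12e-05.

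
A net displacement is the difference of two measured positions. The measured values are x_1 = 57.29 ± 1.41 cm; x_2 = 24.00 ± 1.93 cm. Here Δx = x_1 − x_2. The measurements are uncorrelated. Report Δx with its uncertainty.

33.29 ± 2.39 cm

For a sum/difference, combine absolute errors in quadrature:
  (δx_1)² = 1.99;  (δx_2)² = 3.72
δΔx = √(5.71) = 2.39 cm
Δx = 33.29 cm.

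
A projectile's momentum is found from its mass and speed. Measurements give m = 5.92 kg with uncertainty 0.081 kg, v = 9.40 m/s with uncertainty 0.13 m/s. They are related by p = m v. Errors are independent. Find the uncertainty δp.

Each factor contributes (exponent × relative error)² to (δp/p)²:
  (1·δm/m)² = (1×0.0137)² = 0.000187;  (1·δv/v)² = (1×0.0138)² = 0.000191
δp/p = √(0.000378) = 0.0195
p = 55.6 kg·m/s, so δp = 0.0195 × 55.6 = 1.08 kg·m/s.

1.08 kg·m/s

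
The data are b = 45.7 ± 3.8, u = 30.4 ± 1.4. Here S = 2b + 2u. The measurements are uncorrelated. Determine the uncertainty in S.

S is a linear combination, so absolute uncertainties add in quadrature:
  (2·δb)² = 57.8;  (2·δu)² = 7.84
δS = √(65.6) = 8.10

8.10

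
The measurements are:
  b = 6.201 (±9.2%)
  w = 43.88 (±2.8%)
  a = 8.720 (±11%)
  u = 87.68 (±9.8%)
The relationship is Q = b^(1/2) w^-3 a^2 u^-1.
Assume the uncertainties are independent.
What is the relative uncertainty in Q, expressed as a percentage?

Relative error in a monomial: (δQ/Q)² = Σ (nᵢ · δxᵢ/xᵢ)².
  (½·δb/b)² = (0.5×0.0920)² = 0.00212;  (-3·δw/w)² = (-3×0.0280)² = 0.00706;  (2·δa/a)² = (2×0.110)² = 0.0484;  (-1·δu/u)² = (-1×0.0980)² = 0.00960
δQ/Q = √(0.0672) = 0.259

25.9%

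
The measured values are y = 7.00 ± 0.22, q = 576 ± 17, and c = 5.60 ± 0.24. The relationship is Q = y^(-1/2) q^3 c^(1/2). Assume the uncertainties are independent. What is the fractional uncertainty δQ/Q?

Relative error in a monomial: (δQ/Q)² = Σ (nᵢ · δxᵢ/xᵢ)².
  (−½·δy/y)² = (-0.5×0.0314)² = 0.000247;  (3·δq/q)² = (3×0.0295)² = 0.00784;  (½·δc/c)² = (0.5×0.0429)² = 0.000459
δQ/Q = √(0.00855) = 0.0924

0.0924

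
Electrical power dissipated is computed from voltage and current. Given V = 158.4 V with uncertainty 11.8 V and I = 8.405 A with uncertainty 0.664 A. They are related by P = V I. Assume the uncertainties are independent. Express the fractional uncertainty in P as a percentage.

Products/powers → add relative errors in quadrature, weighted by exponent:
  (1·δV/V)² = (1×0.0745)² = 0.00555;  (1·δI/I)² = (1×0.0790)² = 0.00624
δP/P = √(0.0118) = 0.109

10.9%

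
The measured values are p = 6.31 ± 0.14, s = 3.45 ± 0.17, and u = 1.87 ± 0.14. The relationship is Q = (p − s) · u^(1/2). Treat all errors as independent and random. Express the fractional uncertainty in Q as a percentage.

8.56%

Let w = p − s = 2.86. δw = √(δp² + δs²) = √(0.0196 + 0.0289) = 0.220, so δw/w = 0.0770.
Q is then a monomial in w, u:
δQ/Q = √((δw/w)² + (½·δu/u)²) = √(0.00593 + 0.00140) = 0.0856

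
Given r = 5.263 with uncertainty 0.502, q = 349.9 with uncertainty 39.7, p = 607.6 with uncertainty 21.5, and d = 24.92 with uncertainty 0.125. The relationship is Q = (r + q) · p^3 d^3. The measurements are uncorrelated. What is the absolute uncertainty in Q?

Let u = r + q = 355.2. δu = √(δr² + δq²) = √(0.252 + 1580) = 39.7, so δu/u = 0.112.
Q is then a monomial in u, p, d:
δQ/Q = √((δu/u)² + (3·δp/p)² + (3·δd/d)²) = √(0.0125 + 0.0113 + 0.000226) = 0.155
Q = 1.233e+15, so δQ = 0.155 × 1.233e+15 = 1.91e+14.

1.91e+14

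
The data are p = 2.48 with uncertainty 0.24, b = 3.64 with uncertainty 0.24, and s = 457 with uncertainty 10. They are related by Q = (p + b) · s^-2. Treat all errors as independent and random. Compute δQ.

Let u = p + b = 6.12. δu = √(δp² + δb²) = √(0.0576 + 0.0576) = 0.339, so δu/u = 0.0555.
Q is then a monomial in u, s:
δQ/Q = √((δu/u)² + (-2·δs/s)²) = √(0.00308 + 0.00192) = 0.0706
Q = 2.93e-05, so δQ = 0.0706 × 2.93e-05 = 2.07e-06.

2.07e-06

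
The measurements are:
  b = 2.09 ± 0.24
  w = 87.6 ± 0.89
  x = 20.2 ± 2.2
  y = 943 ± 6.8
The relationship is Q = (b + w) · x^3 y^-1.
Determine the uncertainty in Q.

256

Let u = b + w = 89.7. δu = √(δb² + δw²) = √(0.0576 + 0.792) = 0.922, so δu/u = 0.0103.
Q is then a monomial in u, x, y:
δQ/Q = √((δu/u)² + (3·δx/x)² + (-1·δy/y)²) = √(0.000106 + 0.107 + 5.2e-05) = 0.327
Q = 784, so δQ = 0.327 × 784 = 256.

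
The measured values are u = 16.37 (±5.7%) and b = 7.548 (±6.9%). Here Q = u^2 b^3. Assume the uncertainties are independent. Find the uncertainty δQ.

27200

For a monomial Q ∝ u^2, b^3, fractional errors add in quadrature:
  (2·δu/u)² = (2×0.0570)² = 0.0130;  (3·δb/b)² = (3×0.0690)² = 0.0428
δQ/Q = √(0.0558) = 0.236
Q = 115200, so δQ = 0.236 × 115200 = 27200.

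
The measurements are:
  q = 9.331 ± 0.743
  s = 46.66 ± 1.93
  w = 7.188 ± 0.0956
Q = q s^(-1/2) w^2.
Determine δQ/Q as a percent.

Relative error in a monomial: (δQ/Q)² = Σ (nᵢ · δxᵢ/xᵢ)².
  (1·δq/q)² = (1×0.0796)² = 0.00634;  (−½·δs/s)² = (-0.5×0.0414)² = 0.000428;  (2·δw/w)² = (2×0.0133)² = 0.000708
δQ/Q = √(0.00748) = 0.0865

8.65%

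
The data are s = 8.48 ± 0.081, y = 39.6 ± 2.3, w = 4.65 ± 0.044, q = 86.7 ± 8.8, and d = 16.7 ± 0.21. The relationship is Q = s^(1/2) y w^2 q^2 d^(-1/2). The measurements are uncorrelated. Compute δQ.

9.73e+05

Q is a product of powers, so relative uncertainties combine in quadrature:
  (½·δs/s)² = (0.5×0.00955)² = 2.28e-05;  (1·δy/y)² = (1×0.0581)² = 0.00337;  (2·δw/w)² = (2×0.00946)² = 0.000358;  (2·δq/q)² = (2×0.101)² = 0.0412;  (−½·δd/d)² = (-0.5×0.0126)² = 3.95e-05
δQ/Q = √(0.0450) = 0.212
Q = 4.59e+06, so δQ = 0.212 × 4.59e+06 = 9.73e+05.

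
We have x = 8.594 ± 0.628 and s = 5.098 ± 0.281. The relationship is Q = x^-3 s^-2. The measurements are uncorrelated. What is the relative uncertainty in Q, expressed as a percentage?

24.5%

Relative error in a monomial: (δQ/Q)² = Σ (nᵢ · δxᵢ/xᵢ)².
  (-3·δx/x)² = (-3×0.0731)² = 0.0481;  (-2·δs/s)² = (-2×0.0551)² = 0.0122
δQ/Q = √(0.0602) = 0.245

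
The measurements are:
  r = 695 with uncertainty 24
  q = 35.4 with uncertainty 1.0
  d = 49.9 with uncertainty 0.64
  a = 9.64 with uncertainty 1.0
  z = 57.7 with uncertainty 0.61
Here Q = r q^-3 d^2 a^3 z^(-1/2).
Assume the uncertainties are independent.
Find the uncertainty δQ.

For a monomial Q ∝ r, q^-3, d^2, a^3, z^(-1/2), fractional errors add in quadrature:
  (1·δr/r)² = (1×0.0345)² = 0.00119;  (-3·δq/q)² = (-3×0.0282)² = 0.00718;  (2·δd/d)² = (2×0.0128)² = 0.000658;  (3·δa/a)² = (3×0.104)² = 0.0968;  (−½·δz/z)² = (-0.5×0.0106)² = 2.79e-05
δQ/Q = √(0.106) = 0.325
Q = 4600, so δQ = 0.325 × 4600 = 1500.

1500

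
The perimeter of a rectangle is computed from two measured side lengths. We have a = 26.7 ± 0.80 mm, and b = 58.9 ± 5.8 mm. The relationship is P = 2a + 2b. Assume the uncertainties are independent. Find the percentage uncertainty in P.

6.84%

Absolute uncertainties add in quadrature for a linear combination:
  (2·δa)² = 2.56;  (2·δb)² = 135
δP = √(137) = 11.7 mm
P = 171 mm, so δP/P = 11.7/171 = 0.0684.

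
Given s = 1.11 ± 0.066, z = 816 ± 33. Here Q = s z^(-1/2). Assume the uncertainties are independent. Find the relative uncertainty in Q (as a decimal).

For a monomial Q ∝ s, z^(-1/2), fractional errors add in quadrature:
  (1·δs/s)² = (1×0.0595)² = 0.00354;  (−½·δz/z)² = (-0.5×0.0404)² = 0.000409
δQ/Q = √(0.00394) = 0.0628

0.0628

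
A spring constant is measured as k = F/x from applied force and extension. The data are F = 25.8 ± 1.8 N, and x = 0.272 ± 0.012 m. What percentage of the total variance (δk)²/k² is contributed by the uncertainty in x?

28.6%

(δk/k)² = (1·δF/F)² + (-1·δx/x)²
  F term: (1×0.0698)² = 0.00487
  x term: (-1×0.0441)² = 0.00195
Total = 0.00681. Share from x = 0.00195/0.00681 = 0.286.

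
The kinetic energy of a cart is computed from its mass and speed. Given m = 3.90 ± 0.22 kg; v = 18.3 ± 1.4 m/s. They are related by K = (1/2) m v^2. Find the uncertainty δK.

106 J

For a monomial K ∝ m, v^2, fractional errors add in quadrature:
  (1·δm/m)² = (1×0.0564)² = 0.00318;  (2·δv/v)² = (2×0.0765)² = 0.0234
δK/K = √(0.0266) = 0.163
K = 653 J, so δK = 0.163 × 653 = 106 J.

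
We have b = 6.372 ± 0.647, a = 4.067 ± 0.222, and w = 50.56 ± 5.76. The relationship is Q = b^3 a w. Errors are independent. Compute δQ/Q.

0.330

Q is a product of powers, so relative uncertainties combine in quadrature:
  (3·δb/b)² = (3×0.102)² = 0.0928;  (1·δa/a)² = (1×0.0546)² = 0.00298;  (1·δw/w)² = (1×0.114)² = 0.0130
δQ/Q = √(0.109) = 0.330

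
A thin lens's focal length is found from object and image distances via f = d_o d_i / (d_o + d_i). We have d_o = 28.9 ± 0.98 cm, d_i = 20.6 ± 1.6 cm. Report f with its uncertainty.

∂f/∂d_o = (d_i/(d_o+d_i))² = 0.173;  ∂f/∂d_i = (d_o/(d_o+d_i))² = 0.341
δf = √((∂f/∂d_o · δd_o)² + (∂f/∂d_i · δd_i)²) = √(0.0288 + 0.297) = 0.571 cm
f = 12.0 cm.

12.0 ± 0.571 cm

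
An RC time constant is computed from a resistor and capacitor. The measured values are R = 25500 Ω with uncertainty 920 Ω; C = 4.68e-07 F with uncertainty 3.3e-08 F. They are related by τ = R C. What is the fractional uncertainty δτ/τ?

Products/powers → add relative errors in quadrature, weighted by exponent:
  (1·δR/R)² = (1×0.0361)² = 0.00130;  (1·δC/C)² = (1×0.0705)² = 0.00497
δτ/τ = √(0.00627) = 0.0792

0.0792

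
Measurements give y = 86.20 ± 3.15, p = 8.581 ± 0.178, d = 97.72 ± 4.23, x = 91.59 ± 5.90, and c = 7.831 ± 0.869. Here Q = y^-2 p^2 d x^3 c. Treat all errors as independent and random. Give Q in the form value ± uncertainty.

(5.826 ± 1.41) × 10^6

Since Q is a product/quotient, work with relative uncertainties:
  (-2·δy/y)² = (-2×0.0365)² = 0.00534;  (2·δp/p)² = (2×0.0207)² = 0.00172;  (1·δd/d)² = (1×0.0433)² = 0.00187;  (3·δx/x)² = (3×0.0644)² = 0.0373;  (1·δc/c)² = (1×0.111)² = 0.0123
δQ/Q = √(0.0586) = 0.242
Q = 5.826e+06, so δQ = 0.242 × 5.826e+06 = 1.41e+06.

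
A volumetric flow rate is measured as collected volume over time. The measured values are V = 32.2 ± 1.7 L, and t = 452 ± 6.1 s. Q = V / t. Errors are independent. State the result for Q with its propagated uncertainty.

0.0712 ± 0.00388 L/s

Relative error in a monomial: (δQ/Q)² = Σ (nᵢ · δxᵢ/xᵢ)².
  (1·δV/V)² = (1×0.0528)² = 0.00279;  (-1·δt/t)² = (-1×0.0135)² = 0.000182
δQ/Q = √(0.00297) = 0.0545
Q = 0.0712 L/s, so δQ = 0.0545 × 0.0712 = 0.00388 L/s.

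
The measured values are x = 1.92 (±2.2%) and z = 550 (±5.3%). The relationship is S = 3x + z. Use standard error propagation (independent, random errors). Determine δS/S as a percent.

5.25%

For a sum/difference, combine absolute errors in quadrature:
  (3·δx)² = 0.0161;  (δz)² = 850
δS = √(850) = 29.2
S = 556, so δS/S = 29.2/556 = 0.0525.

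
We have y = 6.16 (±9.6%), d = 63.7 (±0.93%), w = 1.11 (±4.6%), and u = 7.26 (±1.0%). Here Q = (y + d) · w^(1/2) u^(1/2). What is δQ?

5.24

Let h = y + d = 69.9. δh = √(δy² + δd²) = √(0.350 + 0.351) = 0.837, so δh/h = 0.0120.
Q is then a monomial in h, w, u:
δQ/Q = √((δh/h)² + (½·δw/w)² + (½·δu/u)²) = √(0.000144 + 0.000529 + 2.5e-05) = 0.0264
Q = 198, so δQ = 0.0264 × 198 = 5.24.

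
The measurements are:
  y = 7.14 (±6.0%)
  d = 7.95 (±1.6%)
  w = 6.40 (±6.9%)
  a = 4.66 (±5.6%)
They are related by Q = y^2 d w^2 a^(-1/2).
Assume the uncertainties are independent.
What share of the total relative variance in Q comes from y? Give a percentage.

41.8%

(δQ/Q)² = (2·δy/y)² + (1·δd/d)² + (2·δw/w)² + (−½·δa/a)²
  y term: (2×0.0600)² = 0.0144
  d term: (1×0.0160)² = 0.000256
  w term: (2×0.0690)² = 0.0190
  a term: (-0.5×0.0560)² = 0.000784
Total = 0.0345. Share from y = 0.0144/0.0345 = 0.418.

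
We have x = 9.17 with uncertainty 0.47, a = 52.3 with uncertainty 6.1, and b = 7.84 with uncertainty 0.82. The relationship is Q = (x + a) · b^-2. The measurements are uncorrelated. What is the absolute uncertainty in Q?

Let u = x + a = 61.5. δu = √(δx² + δa²) = √(0.221 + 37.2) = 6.12, so δu/u = 0.0995.
Q is then a monomial in u, b:
δQ/Q = √((δu/u)² + (-2·δb/b)²) = √(0.00991 + 0.0438) = 0.232
Q = 1.00, so δQ = 0.232 × 1.00 = 0.232.

0.232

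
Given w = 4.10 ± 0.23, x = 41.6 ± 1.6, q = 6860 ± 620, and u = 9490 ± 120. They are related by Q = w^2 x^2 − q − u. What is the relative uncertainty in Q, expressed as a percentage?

Let p = w^2·x^2 = 29100. δp/p = √((2·δw/w)² + (2·δx/x)²) = √(0.0126 + 0.00592) = 0.136, so δp = 3960.
Q = p − q − u: δQ = √(δp² + δq² + δu²) = √(1.57e+07 + 3.84e+05 + 14400) = 4010
Q = 12700, so δQ/Q = 4010/12700 = 0.315.

31.5%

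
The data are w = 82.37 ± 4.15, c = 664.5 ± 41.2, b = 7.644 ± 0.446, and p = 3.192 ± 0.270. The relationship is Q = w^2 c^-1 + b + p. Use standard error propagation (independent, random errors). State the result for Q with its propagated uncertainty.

Let h = w^2·c^-1 = 10.21. δh/h = √((2·δw/w)² + (-1·δc/c)²) = √(0.0102 + 0.00384) = 0.118, so δh = 1.21.
Q = h + b + p: δQ = √(δh² + δb² + δp²) = √(1.46 + 0.199 + 0.0729) = 1.32
Q = 21.05.

21.05 ± 1.32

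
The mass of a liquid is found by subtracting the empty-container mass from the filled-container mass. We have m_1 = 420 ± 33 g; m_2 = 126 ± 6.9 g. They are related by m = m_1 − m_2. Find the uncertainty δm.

m is a linear combination, so absolute uncertainties add in quadrature:
  (δm_1)² = 1090;  (δm_2)² = 47.6
δm = √(1140) = 33.7 g

33.7 g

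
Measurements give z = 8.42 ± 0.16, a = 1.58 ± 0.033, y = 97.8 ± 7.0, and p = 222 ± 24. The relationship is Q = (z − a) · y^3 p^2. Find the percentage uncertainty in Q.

30.6%

Let u = z − a = 6.84. δu = √(δz² + δa²) = √(0.0256 + 0.00109) = 0.163, so δu/u = 0.0239.
Q is then a monomial in u, y, p:
δQ/Q = √((δu/u)² + (3·δy/y)² + (2·δp/p)²) = √(0.000570 + 0.0461 + 0.0467) = 0.306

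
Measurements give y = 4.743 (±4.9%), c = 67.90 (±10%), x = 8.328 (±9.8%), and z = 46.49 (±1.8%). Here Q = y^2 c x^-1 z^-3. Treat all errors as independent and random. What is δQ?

Each factor contributes (exponent × relative error)² to (δQ/Q)²:
  (2·δy/y)² = (2×0.0490)² = 0.00960;  (1·δc/c)² = (1×0.100)² = 0.0100;  (-1·δx/x)² = (-1×0.0980)² = 0.00960;  (-3·δz/z)² = (-3×0.0180)² = 0.00292
δQ/Q = √(0.0321) = 0.179
Q = 0.001825, so δQ = 0.179 × 0.001825 = 0.000327.

0.000327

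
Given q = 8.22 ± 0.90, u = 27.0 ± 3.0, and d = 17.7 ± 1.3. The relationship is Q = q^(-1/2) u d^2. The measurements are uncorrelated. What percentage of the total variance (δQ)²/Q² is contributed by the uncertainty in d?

58.4%

(δQ/Q)² = (−½·δq/q)² + (1·δu/u)² + (2·δd/d)²
  q term: (-0.5×0.109)² = 0.00300
  u term: (1×0.111)² = 0.0123
  d term: (2×0.0734)² = 0.0216
Total = 0.0369. Share from d = 0.0216/0.0369 = 0.584.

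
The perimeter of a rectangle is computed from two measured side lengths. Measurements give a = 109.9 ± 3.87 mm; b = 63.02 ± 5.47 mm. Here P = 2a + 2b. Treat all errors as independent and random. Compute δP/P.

0.0387

Sums and differences: (δP)² = Σ (cᵢ δxᵢ)².
  (2·δa)² = 59.9;  (2·δb)² = 120
δP = √(180) = 13.4 mm
P = 345.8 mm, so δP/P = 13.4/345.8 = 0.0387.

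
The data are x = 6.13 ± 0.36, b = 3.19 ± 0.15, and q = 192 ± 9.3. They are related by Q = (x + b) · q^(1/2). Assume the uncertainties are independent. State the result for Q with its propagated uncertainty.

129 ± 6.24

Let u = x + b = 9.32. δu = √(δx² + δb²) = √(0.130 + 0.0225) = 0.390, so δu/u = 0.0418.
Q is then a monomial in u, q:
δQ/Q = √((δu/u)² + (½·δq/q)²) = √(0.00175 + 0.000587) = 0.0483
Q = 129, so δQ = 0.0483 × 129 = 6.24.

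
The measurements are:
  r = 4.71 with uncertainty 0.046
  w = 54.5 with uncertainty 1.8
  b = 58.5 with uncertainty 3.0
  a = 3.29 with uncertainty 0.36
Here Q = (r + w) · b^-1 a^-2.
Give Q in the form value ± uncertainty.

0.0935 ± 0.0212

Let u = r + w = 59.2. δu = √(δr² + δw²) = √(0.00212 + 3.24) = 1.80, so δu/u = 0.0304.
Q is then a monomial in u, b, a:
δQ/Q = √((δu/u)² + (-1·δb/b)² + (-2·δa/a)²) = √(0.000925 + 0.00263 + 0.0479) = 0.227
Q = 0.0935, so δQ = 0.227 × 0.0935 = 0.0212.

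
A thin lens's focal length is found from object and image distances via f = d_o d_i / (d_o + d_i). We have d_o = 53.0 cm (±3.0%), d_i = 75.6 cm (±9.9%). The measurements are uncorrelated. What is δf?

1.38 cm

∂f/∂d_o = (d_i/(d_o+d_i))² = 0.346;  ∂f/∂d_i = (d_o/(d_o+d_i))² = 0.170
δf = √((∂f/∂d_o · δd_o)² + (∂f/∂d_i · δd_i)²) = √(0.302 + 1.62) = 1.38 cm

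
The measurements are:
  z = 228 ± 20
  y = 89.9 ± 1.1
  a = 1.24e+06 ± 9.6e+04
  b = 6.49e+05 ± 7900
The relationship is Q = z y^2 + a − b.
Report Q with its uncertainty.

(2.43 ± 0.193) × 10^6

Let p = z·y^2 = 1.84e+06. δp/p = √((1·δz/z)² + (2·δy/y)²) = √(0.00769 + 0.000599) = 0.0911, so δp = 1.68e+05.
Q = p + a − b: δQ = √(δp² + δa² + δb²) = √(2.82e+10 + 9.22e+09 + 6.24e+07) = 1.93e+05
Q = 2.43e+06.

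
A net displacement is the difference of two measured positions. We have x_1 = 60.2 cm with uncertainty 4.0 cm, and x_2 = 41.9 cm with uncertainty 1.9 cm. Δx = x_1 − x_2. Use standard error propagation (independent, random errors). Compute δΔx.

4.43 cm

Δx is a linear combination, so absolute uncertainties add in quadrature:
  (δx_1)² = 16.0;  (δx_2)² = 3.61
δΔx = √(19.6) = 4.43 cm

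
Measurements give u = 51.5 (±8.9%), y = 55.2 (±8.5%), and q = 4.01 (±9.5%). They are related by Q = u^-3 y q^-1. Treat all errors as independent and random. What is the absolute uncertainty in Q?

For a monomial Q ∝ u^-3, y, q^-1, fractional errors add in quadrature:
  (-3·δu/u)² = (-3×0.0890)² = 0.0713;  (1·δy/y)² = (1×0.0850)² = 0.00722;  (-1·δq/q)² = (-1×0.0950)² = 0.00903
δQ/Q = √(0.0875) = 0.296
Q = 0.000101, so δQ = 0.296 × 0.000101 = 2.98e-05.

2.98e-05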